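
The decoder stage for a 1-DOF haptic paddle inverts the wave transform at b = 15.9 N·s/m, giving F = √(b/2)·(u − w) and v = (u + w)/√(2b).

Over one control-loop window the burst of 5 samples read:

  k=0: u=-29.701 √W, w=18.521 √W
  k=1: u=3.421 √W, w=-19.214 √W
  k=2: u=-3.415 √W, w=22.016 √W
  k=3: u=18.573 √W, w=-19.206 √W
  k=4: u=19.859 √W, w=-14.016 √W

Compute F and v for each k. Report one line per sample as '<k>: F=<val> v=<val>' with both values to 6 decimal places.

0: F=-135.965518 v=-1.982569
1: F=63.821067 v=-2.800600
2: F=-71.704597 v=3.298547
3: F=106.520703 v=-0.112251
4: F=95.513084 v=1.036149

k=0: u−w=-48.222000, u+w=-11.180000; √(b/2)=2.819574, √(2b)=5.639149; F=2.819574×(-48.222)=-135.965518, v=-11.180000/5.639149=-1.982569
k=1: u−w=22.635000, u+w=-15.793000; √(b/2)=2.819574, √(2b)=5.639149; F=2.819574×22.635=63.821067, v=-15.793000/5.639149=-2.800600
k=2: u−w=-25.431000, u+w=18.601000; √(b/2)=2.819574, √(2b)=5.639149; F=2.819574×(-25.431)=-71.704597, v=18.601000/5.639149=3.298547
k=3: u−w=37.779000, u+w=-0.633000; √(b/2)=2.819574, √(2b)=5.639149; F=2.819574×37.779=106.520703, v=-0.633000/5.639149=-0.112251
k=4: u−w=33.875000, u+w=5.843000; √(b/2)=2.819574, √(2b)=5.639149; F=2.819574×33.875=95.513084, v=5.843000/5.639149=1.036149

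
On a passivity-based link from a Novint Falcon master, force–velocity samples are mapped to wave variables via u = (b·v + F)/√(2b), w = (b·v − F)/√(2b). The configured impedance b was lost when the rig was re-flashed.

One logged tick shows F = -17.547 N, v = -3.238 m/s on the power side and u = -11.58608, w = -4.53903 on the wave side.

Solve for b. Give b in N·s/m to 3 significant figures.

u + w = -16.12511;  u + w = √(2b)·v, so √(2b) = -16.12511/(-3.238) = 4.97996.
b = (√(2b))²/2 = 24.80000/2 = 12.40000.
(Check via u − w = 2F/√(2b): u − w = -7.04705, 2F/√(2b) = -7.04704.)

b = 12.4 N·s/m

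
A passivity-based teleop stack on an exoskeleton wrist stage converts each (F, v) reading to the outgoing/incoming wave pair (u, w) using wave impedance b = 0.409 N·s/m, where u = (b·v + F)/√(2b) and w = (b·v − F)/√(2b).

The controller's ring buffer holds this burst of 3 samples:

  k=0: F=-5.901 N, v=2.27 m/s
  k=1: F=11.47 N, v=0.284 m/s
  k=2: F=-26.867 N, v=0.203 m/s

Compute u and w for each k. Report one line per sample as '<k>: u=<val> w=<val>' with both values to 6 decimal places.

0: u=-5.497994 w=7.551058
1: u=12.810401 w=-12.553542
2: u=-29.614087 w=29.797687

k=0: b·v=0.409×2.27=0.928430; √(2b)=0.904434; u=(0.928430+(-5.901))/0.904434=-5.497994, w=(0.928430−(-5.901))/0.904434=7.551058
k=1: b·v=0.409×0.284=0.116156; √(2b)=0.904434; u=(0.116156+11.47)/0.904434=12.810401, w=(0.116156−11.47)/0.904434=-12.553542
k=2: b·v=0.409×0.203=0.083027; √(2b)=0.904434; u=(0.083027+(-26.867))/0.904434=-29.614087, w=(0.083027−(-26.867))/0.904434=29.797687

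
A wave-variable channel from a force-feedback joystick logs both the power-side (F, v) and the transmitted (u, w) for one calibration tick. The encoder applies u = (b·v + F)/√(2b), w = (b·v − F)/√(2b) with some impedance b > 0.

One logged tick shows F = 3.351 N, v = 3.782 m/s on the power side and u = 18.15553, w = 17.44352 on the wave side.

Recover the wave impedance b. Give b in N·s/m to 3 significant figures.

u + w = 35.59905;  u + w = √(2b)·v, so √(2b) = 35.59905/3.782 = 9.41276.
b = (√(2b))²/2 = 88.60001/2 = 44.30000.
(Check via u − w = 2F/√(2b): u − w = 0.71201, 2F/√(2b) = 0.71201.)

b = 44.3 N·s/m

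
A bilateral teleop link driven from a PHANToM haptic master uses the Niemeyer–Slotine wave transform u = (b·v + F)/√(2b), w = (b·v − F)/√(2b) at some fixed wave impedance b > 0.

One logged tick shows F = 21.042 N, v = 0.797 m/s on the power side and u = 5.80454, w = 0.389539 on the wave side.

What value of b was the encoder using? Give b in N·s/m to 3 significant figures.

u + w = 6.194079;  u + w = √(2b)·v, so √(2b) = 6.194079/0.797 = 7.771743.
b = (√(2b))²/2 = 60.399986/2 = 30.199993.
(Check via u − w = 2F/√(2b): u − w = 5.415001, 2F/√(2b) = 5.415002.)

b = 30.2 N·s/m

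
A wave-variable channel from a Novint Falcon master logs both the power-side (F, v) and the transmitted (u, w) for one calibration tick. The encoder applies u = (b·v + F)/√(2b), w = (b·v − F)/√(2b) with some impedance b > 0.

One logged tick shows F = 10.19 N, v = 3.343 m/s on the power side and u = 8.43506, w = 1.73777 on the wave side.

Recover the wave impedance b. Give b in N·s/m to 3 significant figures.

b = 4.63 N·s/m

u + w = 10.17283;  u + w = √(2b)·v, so √(2b) = 10.17283/3.343 = 3.04302.
b = (√(2b))²/2 = 9.26000/2 = 4.63000.
(Check via u − w = 2F/√(2b): u − w = 6.69729, 2F/√(2b) = 6.69728.)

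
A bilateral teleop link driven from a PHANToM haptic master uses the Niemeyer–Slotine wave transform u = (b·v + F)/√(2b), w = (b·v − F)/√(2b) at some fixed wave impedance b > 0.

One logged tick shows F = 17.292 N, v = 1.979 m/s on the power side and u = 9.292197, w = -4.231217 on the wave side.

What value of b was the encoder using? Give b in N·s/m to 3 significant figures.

u + w = 5.060980;  u + w = √(2b)·v, so √(2b) = 5.060980/1.979 = 2.557342.
b = (√(2b))²/2 = 6.539999/2 = 3.269999.
(Check via u − w = 2F/√(2b): u − w = 13.523414, 2F/√(2b) = 13.523416.)

b = 3.27 N·s/m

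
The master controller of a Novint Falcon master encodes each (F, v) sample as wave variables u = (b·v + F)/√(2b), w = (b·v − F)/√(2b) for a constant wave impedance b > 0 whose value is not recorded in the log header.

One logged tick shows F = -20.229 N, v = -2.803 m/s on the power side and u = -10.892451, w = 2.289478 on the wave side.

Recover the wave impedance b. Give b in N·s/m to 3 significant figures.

u + w = -8.602973;  u + w = √(2b)·v, so √(2b) = -8.602973/(-2.803) = 3.069202.
b = (√(2b))²/2 = 9.420000/2 = 4.710000.
(Check via u − w = 2F/√(2b): u − w = -13.181929, 2F/√(2b) = -13.181928.)

b = 4.71 N·s/m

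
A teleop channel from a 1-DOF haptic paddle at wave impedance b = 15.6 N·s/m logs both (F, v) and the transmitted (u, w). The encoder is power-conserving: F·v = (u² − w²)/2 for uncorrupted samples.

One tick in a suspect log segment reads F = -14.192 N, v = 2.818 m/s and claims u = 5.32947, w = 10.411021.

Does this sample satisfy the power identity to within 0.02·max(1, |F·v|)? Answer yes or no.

F·v = (-14.192)×2.818 = -39.993056 W.
(u² − w²)/2 = (28.403250 − 108.389358)/2 = -39.993054 W.
|Δ| = 0.000002;  2% of max(1, |F·v|) = 0.799861.

yes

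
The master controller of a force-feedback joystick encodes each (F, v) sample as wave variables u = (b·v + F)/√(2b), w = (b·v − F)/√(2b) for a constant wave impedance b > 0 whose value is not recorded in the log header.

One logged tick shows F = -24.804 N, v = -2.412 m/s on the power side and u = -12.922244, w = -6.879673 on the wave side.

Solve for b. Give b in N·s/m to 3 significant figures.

u + w = -19.801917;  u + w = √(2b)·v, so √(2b) = -19.801917/(-2.412) = 8.209750.
b = (√(2b))²/2 = 67.399995/2 = 33.699998.
(Check via u − w = 2F/√(2b): u − w = -6.042571, 2F/√(2b) = -6.042571.)

b = 33.7 N·s/m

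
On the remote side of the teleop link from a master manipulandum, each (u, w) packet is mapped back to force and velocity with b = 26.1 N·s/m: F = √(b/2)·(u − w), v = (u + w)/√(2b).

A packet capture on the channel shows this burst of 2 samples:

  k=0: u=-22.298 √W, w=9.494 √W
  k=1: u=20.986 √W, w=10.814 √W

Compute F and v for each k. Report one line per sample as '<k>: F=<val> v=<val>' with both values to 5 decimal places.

k=0: u−w=-31.79200, u+w=-12.80400; √(b/2)=3.61248, √(2b)=7.22496; F=3.61248×(-31.792)=-114.84791, v=-12.80400/7.22496=-1.77219
k=1: u−w=10.17200, u+w=31.80000; √(b/2)=3.61248, √(2b)=7.22496; F=3.61248×10.172=36.74613, v=31.80000/7.22496=4.40141

0: F=-114.84791 v=-1.77219
1: F=36.74613 v=4.40141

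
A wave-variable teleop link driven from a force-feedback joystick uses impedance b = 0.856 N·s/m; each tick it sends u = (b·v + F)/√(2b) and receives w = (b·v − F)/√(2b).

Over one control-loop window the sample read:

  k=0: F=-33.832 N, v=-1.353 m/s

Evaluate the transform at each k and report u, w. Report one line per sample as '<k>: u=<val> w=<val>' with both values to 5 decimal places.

0: u=-26.74202 w=24.97170

k=0: b·v=0.856×(-1.353)=-1.15817; √(2b)=1.30843; u=(-1.15817+(-33.832))/1.30843=-26.74202, w=(-1.15817−(-33.832))/1.30843=24.97170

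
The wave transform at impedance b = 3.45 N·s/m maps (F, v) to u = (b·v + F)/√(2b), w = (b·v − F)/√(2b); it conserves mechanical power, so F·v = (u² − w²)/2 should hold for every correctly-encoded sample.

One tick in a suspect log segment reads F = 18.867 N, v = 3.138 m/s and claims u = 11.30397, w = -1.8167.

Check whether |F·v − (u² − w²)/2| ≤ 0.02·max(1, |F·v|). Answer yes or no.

F·v = 18.867×3.138 = 59.2046 W.
(u² − w²)/2 = (127.7797 − 3.3004)/2 = 62.2397 W.
|Δ| = 3.0350;  2% of max(1, |F·v|) = 1.1841.

no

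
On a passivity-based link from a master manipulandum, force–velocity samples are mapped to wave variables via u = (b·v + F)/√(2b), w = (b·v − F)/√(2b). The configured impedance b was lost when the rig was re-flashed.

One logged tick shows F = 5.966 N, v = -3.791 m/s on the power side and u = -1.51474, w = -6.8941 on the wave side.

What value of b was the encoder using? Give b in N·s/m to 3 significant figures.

u + w = -8.40884;  u + w = √(2b)·v, so √(2b) = -8.40884/(-3.791) = 2.21811.
b = (√(2b))²/2 = 4.91999/2 = 2.46000.
(Check via u − w = 2F/√(2b): u − w = 5.37936, 2F/√(2b) = 5.37936.)

b = 2.46 N·s/m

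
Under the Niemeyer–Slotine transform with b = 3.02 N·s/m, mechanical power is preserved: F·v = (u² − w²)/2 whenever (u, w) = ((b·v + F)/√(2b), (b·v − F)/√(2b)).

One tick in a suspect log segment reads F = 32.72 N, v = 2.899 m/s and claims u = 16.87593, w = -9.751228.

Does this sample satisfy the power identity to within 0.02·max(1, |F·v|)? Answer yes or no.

yes

F·v = 32.72×2.899 = 94.855280 W.
(u² − w²)/2 = (284.797013 − 95.086448)/2 = 94.855283 W.
|Δ| = 0.000003;  2% of max(1, |F·v|) = 1.897106.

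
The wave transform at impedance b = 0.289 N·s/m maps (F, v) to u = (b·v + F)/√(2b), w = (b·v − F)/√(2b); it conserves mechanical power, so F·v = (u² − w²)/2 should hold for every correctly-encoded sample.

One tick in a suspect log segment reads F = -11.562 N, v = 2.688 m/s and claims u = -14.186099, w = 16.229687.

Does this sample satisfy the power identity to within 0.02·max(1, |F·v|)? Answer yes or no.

F·v = (-11.562)×2.688 = -31.078656 W.
(u² − w²)/2 = (201.245405 − 263.402740)/2 = -31.078668 W.
|Δ| = 0.000012;  2% of max(1, |F·v|) = 0.621573.

yes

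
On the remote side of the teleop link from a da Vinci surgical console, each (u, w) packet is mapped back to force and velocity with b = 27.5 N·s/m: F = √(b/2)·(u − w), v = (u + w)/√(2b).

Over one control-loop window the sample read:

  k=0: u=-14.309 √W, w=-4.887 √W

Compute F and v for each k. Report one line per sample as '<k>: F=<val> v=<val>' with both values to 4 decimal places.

k=0: u−w=-9.4220, u+w=-19.1960; √(b/2)=3.7081, √(2b)=7.4162; F=3.7081×(-9.422)=-34.9377, v=-19.1960/7.4162=-2.5884

0: F=-34.9377 v=-2.5884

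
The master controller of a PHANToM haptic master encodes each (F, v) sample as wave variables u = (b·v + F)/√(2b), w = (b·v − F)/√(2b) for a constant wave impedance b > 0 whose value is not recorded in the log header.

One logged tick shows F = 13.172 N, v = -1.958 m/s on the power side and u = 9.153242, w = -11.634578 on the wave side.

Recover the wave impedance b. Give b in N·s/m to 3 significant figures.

u + w = -2.481336;  u + w = √(2b)·v, so √(2b) = -2.481336/(-1.958) = 1.267281.
b = (√(2b))²/2 = 1.606001/2 = 0.803000.
(Check via u − w = 2F/√(2b): u − w = 20.787820, 2F/√(2b) = 20.787814.)

b = 0.803 N·s/m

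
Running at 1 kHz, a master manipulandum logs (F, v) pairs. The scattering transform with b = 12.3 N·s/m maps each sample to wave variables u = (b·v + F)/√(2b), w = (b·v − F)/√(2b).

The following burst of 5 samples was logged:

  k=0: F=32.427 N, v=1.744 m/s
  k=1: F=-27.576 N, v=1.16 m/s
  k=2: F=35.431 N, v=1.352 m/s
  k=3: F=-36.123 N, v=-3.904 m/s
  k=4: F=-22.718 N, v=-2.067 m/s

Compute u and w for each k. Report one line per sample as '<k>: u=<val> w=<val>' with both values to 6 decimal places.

k=0: b·v=12.3×1.744=21.451200; √(2b)=4.959839; u=(21.451200+32.427)/4.959839=10.862894, w=(21.451200−32.427)/4.959839=-2.212935
k=1: b·v=12.3×1.16=14.268000; √(2b)=4.959839; u=(14.268000+(-27.576))/4.959839=-2.683152, w=(14.268000−(-27.576))/4.959839=8.436565
k=2: b·v=12.3×1.352=16.629600; √(2b)=4.959839; u=(16.629600+35.431)/4.959839=10.496430, w=(16.629600−35.431)/4.959839=-3.790728
k=3: b·v=12.3×(-3.904)=-48.019200; √(2b)=4.959839; u=(-48.019200+(-36.123))/4.959839=-16.964705, w=(-48.019200−(-36.123))/4.959839=-2.398505
k=4: b·v=12.3×(-2.067)=-25.424100; √(2b)=4.959839; u=(-25.424100+(-22.718))/4.959839=-9.706384, w=(-25.424100−(-22.718))/4.959839=-0.545602

0: u=10.862894 w=-2.212935
1: u=-2.683152 w=8.436565
2: u=10.496430 w=-3.790728
3: u=-16.964705 w=-2.398505
4: u=-9.706384 w=-0.545602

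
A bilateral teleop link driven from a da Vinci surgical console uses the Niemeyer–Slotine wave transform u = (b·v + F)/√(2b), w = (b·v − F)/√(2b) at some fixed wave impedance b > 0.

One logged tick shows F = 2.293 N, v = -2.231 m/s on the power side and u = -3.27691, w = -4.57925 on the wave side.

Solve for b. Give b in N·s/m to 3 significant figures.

b = 6.2 N·s/m

u + w = -7.8562;  u + w = √(2b)·v, so √(2b) = -7.8562/(-2.231) = 3.5214.
b = (√(2b))²/2 = 12.4000/2 = 6.2000.
(Check via u − w = 2F/√(2b): u − w = 1.3023, 2F/√(2b) = 1.3023.)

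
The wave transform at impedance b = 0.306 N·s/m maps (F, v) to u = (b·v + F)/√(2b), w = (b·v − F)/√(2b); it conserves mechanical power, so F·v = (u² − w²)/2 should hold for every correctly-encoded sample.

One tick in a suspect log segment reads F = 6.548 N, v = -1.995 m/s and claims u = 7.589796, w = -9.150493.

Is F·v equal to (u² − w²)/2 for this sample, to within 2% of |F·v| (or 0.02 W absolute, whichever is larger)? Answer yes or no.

yes

F·v = 6.548×(-1.995) = -13.063260 W.
(u² − w²)/2 = (57.605003 − 83.731522)/2 = -13.063259 W.
|Δ| = 0.000001;  2% of max(1, |F·v|) = 0.261265.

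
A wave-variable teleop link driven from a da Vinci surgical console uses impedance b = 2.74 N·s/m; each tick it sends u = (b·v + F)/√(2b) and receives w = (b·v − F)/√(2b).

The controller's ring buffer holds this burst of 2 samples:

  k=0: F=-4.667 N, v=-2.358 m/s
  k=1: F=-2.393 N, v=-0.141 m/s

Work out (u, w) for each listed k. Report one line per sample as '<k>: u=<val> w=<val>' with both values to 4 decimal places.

k=0: b·v=2.74×(-2.358)=-6.4609; √(2b)=2.3409; u=(-6.4609+(-4.667))/2.3409=-4.7536, w=(-6.4609−(-4.667))/2.3409=-0.7663
k=1: b·v=2.74×(-0.141)=-0.3863; √(2b)=2.3409; u=(-0.3863+(-2.393))/2.3409=-1.1873, w=(-0.3863−(-2.393))/2.3409=0.8572

0: u=-4.7536 w=-0.7663
1: u=-1.1873 w=0.8572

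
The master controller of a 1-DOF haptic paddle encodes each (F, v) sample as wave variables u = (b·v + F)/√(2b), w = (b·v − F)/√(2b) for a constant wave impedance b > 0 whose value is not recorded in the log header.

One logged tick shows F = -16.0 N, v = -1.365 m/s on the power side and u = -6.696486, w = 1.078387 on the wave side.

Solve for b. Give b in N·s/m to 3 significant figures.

u + w = -5.618099;  u + w = √(2b)·v, so √(2b) = -5.618099/(-1.365) = 4.115823.
b = (√(2b))²/2 = 16.940003/2 = 8.470001.
(Check via u − w = 2F/√(2b): u − w = -7.774873, 2F/√(2b) = -7.774872.)

b = 8.47 N·s/m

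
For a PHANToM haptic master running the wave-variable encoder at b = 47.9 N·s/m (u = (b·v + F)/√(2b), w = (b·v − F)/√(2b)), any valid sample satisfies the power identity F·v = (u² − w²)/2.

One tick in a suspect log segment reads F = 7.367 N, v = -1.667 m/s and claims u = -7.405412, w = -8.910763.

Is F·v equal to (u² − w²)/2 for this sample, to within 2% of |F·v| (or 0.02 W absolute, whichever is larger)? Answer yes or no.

F·v = 7.367×(-1.667) = -12.280789 W.
(u² − w²)/2 = (54.840127 − 79.401697)/2 = -12.280785 W.
|Δ| = 0.000004;  2% of max(1, |F·v|) = 0.245616.

yes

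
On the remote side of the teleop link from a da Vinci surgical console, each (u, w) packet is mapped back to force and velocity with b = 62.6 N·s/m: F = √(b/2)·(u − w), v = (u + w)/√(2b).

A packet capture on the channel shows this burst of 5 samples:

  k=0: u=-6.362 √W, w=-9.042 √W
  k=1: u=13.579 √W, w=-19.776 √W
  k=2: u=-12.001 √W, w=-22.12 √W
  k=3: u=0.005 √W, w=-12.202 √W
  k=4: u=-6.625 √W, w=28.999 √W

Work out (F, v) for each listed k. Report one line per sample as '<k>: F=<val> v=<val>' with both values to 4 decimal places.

k=0: u−w=2.6800, u+w=-15.4040; √(b/2)=5.5946, √(2b)=11.1893; F=5.5946×2.68=14.9936, v=-15.4040/11.1893=-1.3767
k=1: u−w=33.3550, u+w=-6.1970; √(b/2)=5.5946, √(2b)=11.1893; F=5.5946×33.355=186.6092, v=-6.1970/11.1893=-0.5538
k=2: u−w=10.1190, u+w=-34.1210; √(b/2)=5.5946, √(2b)=11.1893; F=5.5946×10.119=56.6122, v=-34.1210/11.1893=-3.0494
k=3: u−w=12.2070, u+w=-12.1970; √(b/2)=5.5946, √(2b)=11.1893; F=5.5946×12.207=68.2938, v=-12.1970/11.1893=-1.0901
k=4: u−w=-35.6240, u+w=22.3740; √(b/2)=5.5946, √(2b)=11.1893; F=5.5946×(-35.624)=-199.3035, v=22.3740/11.1893=1.9996

0: F=14.9936 v=-1.3767
1: F=186.6092 v=-0.5538
2: F=56.6122 v=-3.0494
3: F=68.2938 v=-1.0901
4: F=-199.3035 v=1.9996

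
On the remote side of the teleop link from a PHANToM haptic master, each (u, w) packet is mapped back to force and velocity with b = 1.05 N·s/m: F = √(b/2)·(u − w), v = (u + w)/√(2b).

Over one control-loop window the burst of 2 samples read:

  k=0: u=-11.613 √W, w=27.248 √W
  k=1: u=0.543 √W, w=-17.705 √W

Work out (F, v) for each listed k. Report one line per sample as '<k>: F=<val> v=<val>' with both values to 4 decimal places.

0: F=-28.1575 v=10.7892
1: F=13.2219 v=-11.8429

k=0: u−w=-38.8610, u+w=15.6350; √(b/2)=0.7246, √(2b)=1.4491; F=0.7246×(-38.861)=-28.1575, v=15.6350/1.4491=10.7892
k=1: u−w=18.2480, u+w=-17.1620; √(b/2)=0.7246, √(2b)=1.4491; F=0.7246×18.248=13.2219, v=-17.1620/1.4491=-11.8429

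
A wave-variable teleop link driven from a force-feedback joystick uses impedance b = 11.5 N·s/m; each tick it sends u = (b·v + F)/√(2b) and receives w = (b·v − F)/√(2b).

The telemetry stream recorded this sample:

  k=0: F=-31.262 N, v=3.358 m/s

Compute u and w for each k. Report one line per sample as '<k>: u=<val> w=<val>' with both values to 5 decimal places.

0: u=1.53362 w=14.57078

k=0: b·v=11.5×3.358=38.61700; √(2b)=4.79583; u=(38.61700+(-31.262))/4.79583=1.53362, w=(38.61700−(-31.262))/4.79583=14.57078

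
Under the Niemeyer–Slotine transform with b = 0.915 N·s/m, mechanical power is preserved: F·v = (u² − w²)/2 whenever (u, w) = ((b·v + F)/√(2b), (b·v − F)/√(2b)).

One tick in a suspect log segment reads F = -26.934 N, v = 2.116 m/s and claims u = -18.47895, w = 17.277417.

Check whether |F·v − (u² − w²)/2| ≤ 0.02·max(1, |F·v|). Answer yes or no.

no

F·v = (-26.934)×2.116 = -56.992344 W.
(u² − w²)/2 = (341.471593 − 298.509138)/2 = 21.481227 W.
|Δ| = 78.473571;  2% of max(1, |F·v|) = 1.139847.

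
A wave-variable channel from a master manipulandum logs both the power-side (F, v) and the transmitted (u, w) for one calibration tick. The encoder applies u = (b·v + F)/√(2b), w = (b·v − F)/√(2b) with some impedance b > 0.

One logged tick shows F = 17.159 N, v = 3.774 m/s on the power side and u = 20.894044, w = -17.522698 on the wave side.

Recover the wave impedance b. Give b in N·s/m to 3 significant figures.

u + w = 3.371346;  u + w = √(2b)·v, so √(2b) = 3.371346/3.774 = 0.893308.
b = (√(2b))²/2 = 0.798000/2 = 0.399000.
(Check via u − w = 2F/√(2b): u − w = 38.416742, 2F/√(2b) = 38.416743.)

b = 0.399 N·s/m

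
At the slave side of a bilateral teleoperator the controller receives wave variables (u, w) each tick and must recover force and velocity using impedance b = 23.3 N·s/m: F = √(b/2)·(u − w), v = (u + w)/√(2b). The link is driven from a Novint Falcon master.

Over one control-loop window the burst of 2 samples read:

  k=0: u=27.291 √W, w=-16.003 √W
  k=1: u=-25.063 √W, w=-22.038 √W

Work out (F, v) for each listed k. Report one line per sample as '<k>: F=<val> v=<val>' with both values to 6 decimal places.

0: F=147.771498 v=1.653576
1: F=-10.324959 v=-6.899811

k=0: u−w=43.294000, u+w=11.288000; √(b/2)=3.413210, √(2b)=6.826419; F=3.413210×43.294=147.771498, v=11.288000/6.826419=1.653576
k=1: u−w=-3.025000, u+w=-47.101000; √(b/2)=3.413210, √(2b)=6.826419; F=3.413210×(-3.025)=-10.324959, v=-47.101000/6.826419=-6.899811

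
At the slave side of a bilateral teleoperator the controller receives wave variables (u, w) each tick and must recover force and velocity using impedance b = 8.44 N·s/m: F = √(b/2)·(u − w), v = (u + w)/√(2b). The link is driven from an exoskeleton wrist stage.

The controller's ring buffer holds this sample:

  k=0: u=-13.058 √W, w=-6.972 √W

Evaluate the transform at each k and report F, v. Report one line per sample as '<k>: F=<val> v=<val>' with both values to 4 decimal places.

k=0: u−w=-6.0860, u+w=-20.0300; √(b/2)=2.0543, √(2b)=4.1085; F=2.0543×(-6.086)=-12.5022, v=-20.0300/4.1085=-4.8752

0: F=-12.5022 v=-4.8752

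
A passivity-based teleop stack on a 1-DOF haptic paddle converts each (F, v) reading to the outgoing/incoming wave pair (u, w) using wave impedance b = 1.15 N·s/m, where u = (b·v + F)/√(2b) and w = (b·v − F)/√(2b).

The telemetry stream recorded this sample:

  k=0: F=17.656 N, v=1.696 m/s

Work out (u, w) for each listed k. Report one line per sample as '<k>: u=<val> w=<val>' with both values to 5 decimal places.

k=0: b·v=1.15×1.696=1.95040; √(2b)=1.51658; u=(1.95040+17.656)/1.51658=12.92808, w=(1.95040−17.656)/1.51658=-10.35597

0: u=12.92808 w=-10.35597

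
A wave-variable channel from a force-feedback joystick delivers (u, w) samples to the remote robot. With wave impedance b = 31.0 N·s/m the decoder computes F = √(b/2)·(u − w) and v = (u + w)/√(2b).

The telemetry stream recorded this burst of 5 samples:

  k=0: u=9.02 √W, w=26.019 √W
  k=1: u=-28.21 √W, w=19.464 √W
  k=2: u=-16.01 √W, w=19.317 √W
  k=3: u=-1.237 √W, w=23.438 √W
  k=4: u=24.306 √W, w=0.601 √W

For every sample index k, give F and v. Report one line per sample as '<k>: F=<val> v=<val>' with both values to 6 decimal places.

0: F=-66.925130 v=4.449957
1: F=-187.692726 v=-1.110743
2: F=-139.082538 v=0.419989
3: F=-97.145572 v=2.819530
4: F=93.326678 v=3.163192

k=0: u−w=-16.999000, u+w=35.039000; √(b/2)=3.937004, √(2b)=7.874008; F=3.937004×(-16.999)=-66.925130, v=35.039000/7.874008=4.449957
k=1: u−w=-47.674000, u+w=-8.746000; √(b/2)=3.937004, √(2b)=7.874008; F=3.937004×(-47.674)=-187.692726, v=-8.746000/7.874008=-1.110743
k=2: u−w=-35.327000, u+w=3.307000; √(b/2)=3.937004, √(2b)=7.874008; F=3.937004×(-35.327)=-139.082538, v=3.307000/7.874008=0.419989
k=3: u−w=-24.675000, u+w=22.201000; √(b/2)=3.937004, √(2b)=7.874008; F=3.937004×(-24.675)=-97.145572, v=22.201000/7.874008=2.819530
k=4: u−w=23.705000, u+w=24.907000; √(b/2)=3.937004, √(2b)=7.874008; F=3.937004×23.705=93.326678, v=24.907000/7.874008=3.163192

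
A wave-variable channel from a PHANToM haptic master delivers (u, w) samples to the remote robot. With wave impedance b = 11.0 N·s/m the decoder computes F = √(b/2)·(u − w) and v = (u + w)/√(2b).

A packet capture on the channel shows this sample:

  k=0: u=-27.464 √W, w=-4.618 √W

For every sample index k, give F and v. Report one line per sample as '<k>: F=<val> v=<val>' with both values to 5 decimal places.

k=0: u−w=-22.84600, u+w=-32.08200; √(b/2)=2.34521, √(2b)=4.69042; F=2.34521×(-22.846)=-53.57862, v=-32.08200/4.69042=-6.83991

0: F=-53.57862 v=-6.83991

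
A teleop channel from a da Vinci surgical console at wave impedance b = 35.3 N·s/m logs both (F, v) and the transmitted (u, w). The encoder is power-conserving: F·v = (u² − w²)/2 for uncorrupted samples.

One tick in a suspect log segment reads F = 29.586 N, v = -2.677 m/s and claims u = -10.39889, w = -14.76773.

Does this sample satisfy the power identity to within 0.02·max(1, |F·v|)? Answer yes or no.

F·v = 29.586×(-2.677) = -79.2017 W.
(u² − w²)/2 = (108.1369 − 218.0858)/2 = -54.9745 W.
|Δ| = 24.2273;  2% of max(1, |F·v|) = 1.5840.

no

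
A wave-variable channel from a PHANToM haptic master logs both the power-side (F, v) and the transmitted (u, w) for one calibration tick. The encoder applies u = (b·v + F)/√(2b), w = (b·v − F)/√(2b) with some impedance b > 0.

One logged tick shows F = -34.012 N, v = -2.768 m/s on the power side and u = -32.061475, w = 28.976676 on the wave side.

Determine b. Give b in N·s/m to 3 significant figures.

b = 0.621 N·s/m

u + w = -3.084799;  u + w = √(2b)·v, so √(2b) = -3.084799/(-2.768) = 1.114451.
b = (√(2b))²/2 = 1.242000/2 = 0.621000.
(Check via u − w = 2F/√(2b): u − w = -61.038151, 2F/√(2b) = -61.038153.)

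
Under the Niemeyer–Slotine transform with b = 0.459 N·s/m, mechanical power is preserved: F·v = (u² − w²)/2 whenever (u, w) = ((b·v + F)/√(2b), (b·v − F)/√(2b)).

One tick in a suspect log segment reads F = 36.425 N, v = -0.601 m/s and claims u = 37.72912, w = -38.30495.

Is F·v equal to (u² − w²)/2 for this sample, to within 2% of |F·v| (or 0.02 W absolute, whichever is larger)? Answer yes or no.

F·v = 36.425×(-0.601) = -21.89142 W.
(u² − w²)/2 = (1423.48650 − 1467.26919)/2 = -21.89135 W.
|Δ| = 0.00008;  2% of max(1, |F·v|) = 0.43783.

yes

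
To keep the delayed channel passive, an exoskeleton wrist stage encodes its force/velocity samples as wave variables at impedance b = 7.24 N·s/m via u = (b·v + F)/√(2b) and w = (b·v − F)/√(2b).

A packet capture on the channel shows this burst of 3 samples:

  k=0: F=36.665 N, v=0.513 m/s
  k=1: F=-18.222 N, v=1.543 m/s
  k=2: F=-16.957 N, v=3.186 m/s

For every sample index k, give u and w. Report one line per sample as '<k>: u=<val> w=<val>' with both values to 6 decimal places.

0: u=10.611397 w=-8.659299
1: u=-1.852878 w=7.724393
2: u=1.605578 w=10.517979

k=0: b·v=7.24×0.513=3.714120; √(2b)=3.805260; u=(3.714120+36.665)/3.805260=10.611397, w=(3.714120−36.665)/3.805260=-8.659299
k=1: b·v=7.24×1.543=11.171320; √(2b)=3.805260; u=(11.171320+(-18.222))/3.805260=-1.852878, w=(11.171320−(-18.222))/3.805260=7.724393
k=2: b·v=7.24×3.186=23.066640; √(2b)=3.805260; u=(23.066640+(-16.957))/3.805260=1.605578, w=(23.066640−(-16.957))/3.805260=10.517979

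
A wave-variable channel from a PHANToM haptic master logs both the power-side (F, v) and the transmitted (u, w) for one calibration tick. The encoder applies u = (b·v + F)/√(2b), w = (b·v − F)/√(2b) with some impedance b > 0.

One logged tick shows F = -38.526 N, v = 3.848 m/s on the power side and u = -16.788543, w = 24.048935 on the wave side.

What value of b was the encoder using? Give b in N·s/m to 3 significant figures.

u + w = 7.260392;  u + w = √(2b)·v, so √(2b) = 7.260392/3.848 = 1.886796.
b = (√(2b))²/2 = 3.560000/2 = 1.780000.
(Check via u − w = 2F/√(2b): u − w = -40.837478, 2F/√(2b) = -40.837478.)

b = 1.78 N·s/m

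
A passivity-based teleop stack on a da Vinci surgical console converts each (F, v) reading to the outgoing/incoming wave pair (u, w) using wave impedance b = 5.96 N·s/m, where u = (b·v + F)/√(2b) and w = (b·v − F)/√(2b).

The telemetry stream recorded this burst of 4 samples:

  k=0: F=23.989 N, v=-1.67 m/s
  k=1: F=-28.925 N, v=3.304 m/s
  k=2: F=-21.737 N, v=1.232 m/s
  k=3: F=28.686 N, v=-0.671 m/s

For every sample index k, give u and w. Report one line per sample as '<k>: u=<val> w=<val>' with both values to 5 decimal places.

0: u=4.06536 w=-9.83109
1: u=-2.67431 w=14.08149
2: u=-4.16919 w=8.42271
3: u=7.15035 w=-9.46700

k=0: b·v=5.96×(-1.67)=-9.95320; √(2b)=3.45254; u=(-9.95320+23.989)/3.45254=4.06536, w=(-9.95320−23.989)/3.45254=-9.83109
k=1: b·v=5.96×3.304=19.69184; √(2b)=3.45254; u=(19.69184+(-28.925))/3.45254=-2.67431, w=(19.69184−(-28.925))/3.45254=14.08149
k=2: b·v=5.96×1.232=7.34272; √(2b)=3.45254; u=(7.34272+(-21.737))/3.45254=-4.16919, w=(7.34272−(-21.737))/3.45254=8.42271
k=3: b·v=5.96×(-0.671)=-3.99916; √(2b)=3.45254; u=(-3.99916+28.686)/3.45254=7.15035, w=(-3.99916−28.686)/3.45254=-9.46700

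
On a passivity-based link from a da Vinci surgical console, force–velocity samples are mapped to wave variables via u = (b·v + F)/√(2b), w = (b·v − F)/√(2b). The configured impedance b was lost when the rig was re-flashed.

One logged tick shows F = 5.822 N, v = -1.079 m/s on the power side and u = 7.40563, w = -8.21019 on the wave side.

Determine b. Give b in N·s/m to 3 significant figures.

u + w = -0.804560;  u + w = √(2b)·v, so √(2b) = -0.804560/(-1.079) = 0.745653.
b = (√(2b))²/2 = 0.555999/2 = 0.277999.
(Check via u − w = 2F/√(2b): u − w = 15.615820, 2F/√(2b) = 15.615835.)

b = 0.278 N·s/m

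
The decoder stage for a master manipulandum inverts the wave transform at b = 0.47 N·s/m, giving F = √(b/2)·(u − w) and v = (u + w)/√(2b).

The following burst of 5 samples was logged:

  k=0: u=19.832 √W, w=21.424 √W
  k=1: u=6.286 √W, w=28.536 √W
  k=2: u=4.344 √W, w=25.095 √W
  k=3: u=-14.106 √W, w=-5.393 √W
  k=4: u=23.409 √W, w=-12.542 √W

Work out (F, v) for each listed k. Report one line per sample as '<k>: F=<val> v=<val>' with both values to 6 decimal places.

0: F=-0.771751 v=42.552315
1: F=-10.786088 v=35.916151
2: F=-10.059420 v=30.364010
3: F=-4.223783 v=-20.111683
4: F=17.427894 v=11.208455

k=0: u−w=-1.592000, u+w=41.256000; √(b/2)=0.484768, √(2b)=0.969536; F=0.484768×(-1.592)=-0.771751, v=41.256000/0.969536=42.552315
k=1: u−w=-22.250000, u+w=34.822000; √(b/2)=0.484768, √(2b)=0.969536; F=0.484768×(-22.25)=-10.786088, v=34.822000/0.969536=35.916151
k=2: u−w=-20.751000, u+w=29.439000; √(b/2)=0.484768, √(2b)=0.969536; F=0.484768×(-20.751)=-10.059420, v=29.439000/0.969536=30.364010
k=3: u−w=-8.713000, u+w=-19.499000; √(b/2)=0.484768, √(2b)=0.969536; F=0.484768×(-8.713)=-4.223783, v=-19.499000/0.969536=-20.111683
k=4: u−w=35.951000, u+w=10.867000; √(b/2)=0.484768, √(2b)=0.969536; F=0.484768×35.951=17.427894, v=10.867000/0.969536=11.208455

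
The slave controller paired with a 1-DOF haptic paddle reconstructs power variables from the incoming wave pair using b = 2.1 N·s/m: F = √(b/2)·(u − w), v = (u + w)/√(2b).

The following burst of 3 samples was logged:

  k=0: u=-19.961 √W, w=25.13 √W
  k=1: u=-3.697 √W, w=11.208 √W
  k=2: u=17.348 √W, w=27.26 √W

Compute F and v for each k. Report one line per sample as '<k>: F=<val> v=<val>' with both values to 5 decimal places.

k=0: u−w=-45.09100, u+w=5.16900; √(b/2)=1.02470, √(2b)=2.04939; F=1.02470×(-45.091)=-46.20453, v=5.16900/2.04939=2.52221
k=1: u−w=-14.90500, u+w=7.51100; √(b/2)=1.02470, √(2b)=2.04939; F=1.02470×(-14.905)=-15.27308, v=7.51100/2.04939=3.66499
k=2: u−w=-9.91200, u+w=44.60800; √(b/2)=1.02470, √(2b)=2.04939; F=1.02470×(-9.912)=-10.15678, v=44.60800/2.04939=21.76648

0: F=-46.20453 v=2.52221
1: F=-15.27308 v=3.66499
2: F=-10.15678 v=21.76648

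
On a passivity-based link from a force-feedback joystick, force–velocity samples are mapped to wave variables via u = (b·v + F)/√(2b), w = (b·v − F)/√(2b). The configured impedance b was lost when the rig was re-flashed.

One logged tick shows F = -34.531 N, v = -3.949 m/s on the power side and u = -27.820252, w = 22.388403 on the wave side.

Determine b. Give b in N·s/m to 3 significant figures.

b = 0.946 N·s/m

u + w = -5.431849;  u + w = √(2b)·v, so √(2b) = -5.431849/(-3.949) = 1.375500.
b = (√(2b))²/2 = 1.892000/2 = 0.946000.
(Check via u − w = 2F/√(2b): u − w = -50.208655, 2F/√(2b) = -50.208656.)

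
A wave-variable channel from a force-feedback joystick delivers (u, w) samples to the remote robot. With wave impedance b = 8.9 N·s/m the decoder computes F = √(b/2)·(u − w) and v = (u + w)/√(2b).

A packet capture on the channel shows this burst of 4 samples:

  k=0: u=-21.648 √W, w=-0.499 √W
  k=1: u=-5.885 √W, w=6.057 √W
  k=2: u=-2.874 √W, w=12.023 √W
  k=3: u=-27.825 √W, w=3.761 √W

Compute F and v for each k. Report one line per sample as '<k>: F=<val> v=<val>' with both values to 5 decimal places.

0: F=-44.61386 v=-5.24934
1: F=-25.19168 v=0.04077
2: F=-31.42526 v=2.16852
3: F=-66.63074 v=-5.70372

k=0: u−w=-21.14900, u+w=-22.14700; √(b/2)=2.10950, √(2b)=4.21900; F=2.10950×(-21.149)=-44.61386, v=-22.14700/4.21900=-5.24934
k=1: u−w=-11.94200, u+w=0.17200; √(b/2)=2.10950, √(2b)=4.21900; F=2.10950×(-11.942)=-25.19168, v=0.17200/4.21900=0.04077
k=2: u−w=-14.89700, u+w=9.14900; √(b/2)=2.10950, √(2b)=4.21900; F=2.10950×(-14.897)=-31.42526, v=9.14900/4.21900=2.16852
k=3: u−w=-31.58600, u+w=-24.06400; √(b/2)=2.10950, √(2b)=4.21900; F=2.10950×(-31.586)=-66.63074, v=-24.06400/4.21900=-5.70372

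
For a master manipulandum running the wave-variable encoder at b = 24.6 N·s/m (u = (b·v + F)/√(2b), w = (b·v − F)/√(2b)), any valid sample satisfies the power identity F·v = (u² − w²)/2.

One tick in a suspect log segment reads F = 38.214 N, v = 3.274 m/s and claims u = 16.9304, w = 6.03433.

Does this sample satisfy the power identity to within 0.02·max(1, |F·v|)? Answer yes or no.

yes

F·v = 38.214×3.274 = 125.1126 W.
(u² − w²)/2 = (286.6384 − 36.4131)/2 = 125.1127 W.
|Δ| = 0.0000;  2% of max(1, |F·v|) = 2.5023.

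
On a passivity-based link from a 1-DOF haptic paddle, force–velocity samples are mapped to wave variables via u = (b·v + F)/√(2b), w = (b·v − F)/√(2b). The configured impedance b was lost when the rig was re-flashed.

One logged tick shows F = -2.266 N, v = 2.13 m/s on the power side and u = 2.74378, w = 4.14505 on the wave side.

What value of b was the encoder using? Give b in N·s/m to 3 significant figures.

u + w = 6.8888;  u + w = √(2b)·v, so √(2b) = 6.8888/2.13 = 3.2342.
b = (√(2b))²/2 = 10.4600/2 = 5.2300.
(Check via u − w = 2F/√(2b): u − w = -1.4013, 2F/√(2b) = -1.4013.)

b = 5.23 N·s/m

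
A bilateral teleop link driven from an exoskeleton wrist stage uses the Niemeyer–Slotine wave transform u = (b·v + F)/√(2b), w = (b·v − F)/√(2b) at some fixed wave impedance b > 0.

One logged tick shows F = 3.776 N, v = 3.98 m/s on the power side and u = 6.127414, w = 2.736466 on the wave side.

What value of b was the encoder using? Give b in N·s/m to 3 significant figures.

u + w = 8.863880;  u + w = √(2b)·v, so √(2b) = 8.863880/3.98 = 2.227106.
b = (√(2b))²/2 = 4.959999/2 = 2.480000.
(Check via u − w = 2F/√(2b): u − w = 3.390948, 2F/√(2b) = 3.390948.)

b = 2.48 N·s/m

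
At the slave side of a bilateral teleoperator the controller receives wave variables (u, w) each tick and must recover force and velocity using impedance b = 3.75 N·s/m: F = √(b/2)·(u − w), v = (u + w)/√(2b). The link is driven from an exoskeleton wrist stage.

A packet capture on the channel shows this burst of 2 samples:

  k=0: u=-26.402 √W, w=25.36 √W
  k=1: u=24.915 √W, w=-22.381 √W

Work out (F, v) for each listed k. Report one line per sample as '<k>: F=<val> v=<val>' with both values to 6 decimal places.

k=0: u−w=-51.762000, u+w=-1.042000; √(b/2)=1.369306, √(2b)=2.738613; F=1.369306×(-51.762)=-70.878038, v=-1.042000/2.738613=-0.380485
k=1: u−w=47.296000, u+w=2.534000; √(b/2)=1.369306, √(2b)=2.738613; F=1.369306×47.296=64.762715, v=2.534000/2.738613=0.925286

0: F=-70.878038 v=-0.380485
1: F=64.762715 v=0.925286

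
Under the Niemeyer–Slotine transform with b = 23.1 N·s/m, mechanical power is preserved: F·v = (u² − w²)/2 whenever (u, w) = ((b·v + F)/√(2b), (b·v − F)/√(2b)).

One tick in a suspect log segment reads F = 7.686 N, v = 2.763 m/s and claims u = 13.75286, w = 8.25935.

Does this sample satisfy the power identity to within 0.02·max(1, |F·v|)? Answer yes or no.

no

F·v = 7.686×2.763 = 21.23642 W.
(u² − w²)/2 = (189.14116 − 68.21686)/2 = 60.46215 W.
|Δ| = 39.22573;  2% of max(1, |F·v|) = 0.42473.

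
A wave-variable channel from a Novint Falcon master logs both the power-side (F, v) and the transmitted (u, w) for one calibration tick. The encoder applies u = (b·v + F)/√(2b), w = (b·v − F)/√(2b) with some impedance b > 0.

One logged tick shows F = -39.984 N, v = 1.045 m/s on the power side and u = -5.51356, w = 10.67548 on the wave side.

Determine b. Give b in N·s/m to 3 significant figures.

u + w = 5.1619;  u + w = √(2b)·v, so √(2b) = 5.1619/1.045 = 4.9396.
b = (√(2b))²/2 = 24.4000/2 = 12.2000.
(Check via u − w = 2F/√(2b): u − w = -16.1890, 2F/√(2b) = -16.1890.)

b = 12.2 N·s/m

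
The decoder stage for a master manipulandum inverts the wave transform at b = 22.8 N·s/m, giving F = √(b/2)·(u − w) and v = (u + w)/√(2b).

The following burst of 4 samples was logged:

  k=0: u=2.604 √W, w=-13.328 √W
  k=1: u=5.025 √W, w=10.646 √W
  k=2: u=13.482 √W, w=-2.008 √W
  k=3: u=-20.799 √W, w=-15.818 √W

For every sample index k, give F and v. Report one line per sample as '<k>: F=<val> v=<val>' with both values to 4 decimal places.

0: F=53.7926 v=-1.5881
1: F=-18.9787 v=2.3207
2: F=52.3003 v=1.6992
3: F=-16.8178 v=-5.4225

k=0: u−w=15.9320, u+w=-10.7240; √(b/2)=3.3764, √(2b)=6.7528; F=3.3764×15.932=53.7926, v=-10.7240/6.7528=-1.5881
k=1: u−w=-5.6210, u+w=15.6710; √(b/2)=3.3764, √(2b)=6.7528; F=3.3764×(-5.621)=-18.9787, v=15.6710/6.7528=2.3207
k=2: u−w=15.4900, u+w=11.4740; √(b/2)=3.3764, √(2b)=6.7528; F=3.3764×15.49=52.3003, v=11.4740/6.7528=1.6992
k=3: u−w=-4.9810, u+w=-36.6170; √(b/2)=3.3764, √(2b)=6.7528; F=3.3764×(-4.981)=-16.8178, v=-36.6170/6.7528=-5.4225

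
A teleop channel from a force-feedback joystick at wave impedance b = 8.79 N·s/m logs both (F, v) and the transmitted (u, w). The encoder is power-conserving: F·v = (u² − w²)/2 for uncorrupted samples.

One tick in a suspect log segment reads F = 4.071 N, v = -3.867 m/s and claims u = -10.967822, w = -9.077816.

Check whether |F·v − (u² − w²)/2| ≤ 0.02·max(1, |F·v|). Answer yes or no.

no

F·v = 4.071×(-3.867) = -15.742557 W.
(u² − w²)/2 = (120.293119 − 82.406743)/2 = 18.943188 W.
|Δ| = 34.685745;  2% of max(1, |F·v|) = 0.314851.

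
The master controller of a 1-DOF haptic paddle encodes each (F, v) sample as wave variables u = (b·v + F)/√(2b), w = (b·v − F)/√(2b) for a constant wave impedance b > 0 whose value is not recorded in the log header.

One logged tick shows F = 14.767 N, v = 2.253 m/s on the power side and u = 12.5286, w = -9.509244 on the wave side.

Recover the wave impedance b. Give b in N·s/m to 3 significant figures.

u + w = 3.019356;  u + w = √(2b)·v, so √(2b) = 3.019356/2.253 = 1.340149.
b = (√(2b))²/2 = 1.796000/2 = 0.898000.
(Check via u − w = 2F/√(2b): u − w = 22.037844, 2F/√(2b) = 22.037846.)

b = 0.898 N·s/m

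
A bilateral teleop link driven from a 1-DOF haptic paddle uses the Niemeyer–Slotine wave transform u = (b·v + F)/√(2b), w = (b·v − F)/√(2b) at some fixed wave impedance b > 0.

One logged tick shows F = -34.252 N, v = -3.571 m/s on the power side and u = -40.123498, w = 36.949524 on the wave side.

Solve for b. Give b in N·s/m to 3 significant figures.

b = 0.395 N·s/m

u + w = -3.173974;  u + w = √(2b)·v, so √(2b) = -3.173974/(-3.571) = 0.888819.
b = (√(2b))²/2 = 0.790000/2 = 0.395000.
(Check via u − w = 2F/√(2b): u − w = -77.073022, 2F/√(2b) = -77.073027.)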